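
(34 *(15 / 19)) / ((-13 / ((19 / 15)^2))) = -646 / 195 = -3.31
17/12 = 1.42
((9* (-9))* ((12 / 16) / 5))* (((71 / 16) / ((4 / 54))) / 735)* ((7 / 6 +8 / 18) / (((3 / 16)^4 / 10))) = -3162624 / 245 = -12908.67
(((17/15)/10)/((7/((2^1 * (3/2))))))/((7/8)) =68/1225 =0.06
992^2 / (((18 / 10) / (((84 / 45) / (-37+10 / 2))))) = -861056 / 27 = -31890.96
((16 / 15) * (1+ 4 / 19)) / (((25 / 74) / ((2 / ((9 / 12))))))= 10.19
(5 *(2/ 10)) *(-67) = -67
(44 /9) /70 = 22 /315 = 0.07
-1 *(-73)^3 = 389017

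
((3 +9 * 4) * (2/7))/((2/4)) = 156/7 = 22.29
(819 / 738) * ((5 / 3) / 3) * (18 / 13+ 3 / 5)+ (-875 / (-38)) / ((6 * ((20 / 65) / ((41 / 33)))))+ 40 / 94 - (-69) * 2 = 155.15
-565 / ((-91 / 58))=32770 / 91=360.11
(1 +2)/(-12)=-1/4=-0.25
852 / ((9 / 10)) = 2840 / 3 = 946.67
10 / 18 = 5 / 9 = 0.56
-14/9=-1.56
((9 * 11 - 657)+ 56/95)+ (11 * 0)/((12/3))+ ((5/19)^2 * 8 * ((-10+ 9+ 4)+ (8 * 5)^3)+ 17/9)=567002551/16245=34903.20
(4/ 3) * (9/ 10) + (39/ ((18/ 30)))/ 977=6187/ 4885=1.27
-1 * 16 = -16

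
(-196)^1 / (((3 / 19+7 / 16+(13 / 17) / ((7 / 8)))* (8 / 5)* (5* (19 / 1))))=-46648 / 53155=-0.88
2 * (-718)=-1436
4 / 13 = 0.31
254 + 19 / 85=21609 / 85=254.22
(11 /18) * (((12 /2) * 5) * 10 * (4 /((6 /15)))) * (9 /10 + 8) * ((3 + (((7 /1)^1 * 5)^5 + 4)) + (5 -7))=2570946026000 /3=856982008666.67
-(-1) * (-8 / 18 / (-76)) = 1 / 171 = 0.01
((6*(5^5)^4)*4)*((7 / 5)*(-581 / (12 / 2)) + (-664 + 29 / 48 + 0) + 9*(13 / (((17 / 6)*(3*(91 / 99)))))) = -427068500518798828125 / 238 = -1794405464364700958.51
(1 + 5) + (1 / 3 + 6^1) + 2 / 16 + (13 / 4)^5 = 1152151 / 3072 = 375.05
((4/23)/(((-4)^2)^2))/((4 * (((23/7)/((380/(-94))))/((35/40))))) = -4655/25459712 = -0.00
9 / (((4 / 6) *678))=9 / 452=0.02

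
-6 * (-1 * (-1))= -6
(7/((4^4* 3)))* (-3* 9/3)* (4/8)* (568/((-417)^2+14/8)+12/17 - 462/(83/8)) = 225790046349/125624242304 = 1.80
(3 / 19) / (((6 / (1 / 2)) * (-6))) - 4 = -1825 / 456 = -4.00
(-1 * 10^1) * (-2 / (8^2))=5 / 16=0.31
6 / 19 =0.32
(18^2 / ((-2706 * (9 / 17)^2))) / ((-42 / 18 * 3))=578 / 9471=0.06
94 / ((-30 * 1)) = -47 / 15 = -3.13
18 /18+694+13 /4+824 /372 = 260573 /372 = 700.47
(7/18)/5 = 7/90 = 0.08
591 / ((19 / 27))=15957 / 19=839.84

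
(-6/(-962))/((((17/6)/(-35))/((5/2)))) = -1575/8177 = -0.19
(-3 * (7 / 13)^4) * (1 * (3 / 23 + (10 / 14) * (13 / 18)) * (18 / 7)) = -275331 / 656903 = -0.42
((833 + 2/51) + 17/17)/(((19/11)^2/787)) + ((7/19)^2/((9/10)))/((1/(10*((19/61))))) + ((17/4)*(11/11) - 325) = 219688.18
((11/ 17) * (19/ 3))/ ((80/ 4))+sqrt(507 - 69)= 209/ 1020+sqrt(438)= 21.13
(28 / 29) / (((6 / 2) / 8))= 224 / 87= 2.57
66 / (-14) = -33 / 7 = -4.71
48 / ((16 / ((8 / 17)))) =24 / 17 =1.41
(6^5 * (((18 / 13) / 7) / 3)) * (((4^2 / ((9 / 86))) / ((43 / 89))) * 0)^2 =0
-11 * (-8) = 88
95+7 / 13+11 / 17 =21257 / 221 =96.19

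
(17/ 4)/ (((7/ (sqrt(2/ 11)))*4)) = 17*sqrt(22)/ 1232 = 0.06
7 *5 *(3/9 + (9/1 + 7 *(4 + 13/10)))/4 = 9751/24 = 406.29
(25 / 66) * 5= 1.89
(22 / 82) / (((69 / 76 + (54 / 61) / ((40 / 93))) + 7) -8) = 127490 / 934267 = 0.14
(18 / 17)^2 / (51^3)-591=-839135475 / 1419857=-591.00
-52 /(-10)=26 /5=5.20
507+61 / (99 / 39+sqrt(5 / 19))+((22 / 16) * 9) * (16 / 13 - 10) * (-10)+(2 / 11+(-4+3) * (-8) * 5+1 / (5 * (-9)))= 105832799186 / 63854505 - 10309 * sqrt(95) / 19846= 1652.34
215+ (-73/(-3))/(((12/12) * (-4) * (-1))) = 2653/12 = 221.08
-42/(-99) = 14/33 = 0.42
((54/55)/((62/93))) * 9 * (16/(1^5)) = 11664/55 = 212.07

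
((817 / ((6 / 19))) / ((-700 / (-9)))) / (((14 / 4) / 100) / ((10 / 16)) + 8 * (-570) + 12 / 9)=-698535 / 95730824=-0.01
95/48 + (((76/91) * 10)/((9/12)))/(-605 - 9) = 876565/446992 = 1.96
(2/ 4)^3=1/ 8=0.12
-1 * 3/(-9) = 1/3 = 0.33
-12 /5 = -2.40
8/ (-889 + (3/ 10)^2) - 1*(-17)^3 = 436720683/ 88891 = 4912.99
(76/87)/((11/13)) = 988/957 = 1.03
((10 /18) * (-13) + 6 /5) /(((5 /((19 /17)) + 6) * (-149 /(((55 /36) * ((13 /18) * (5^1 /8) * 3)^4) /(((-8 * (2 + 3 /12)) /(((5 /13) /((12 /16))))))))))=-388862134375 /688466912477184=-0.00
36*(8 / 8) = 36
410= 410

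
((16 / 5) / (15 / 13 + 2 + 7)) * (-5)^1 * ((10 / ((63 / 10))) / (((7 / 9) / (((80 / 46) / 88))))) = -26000 / 409101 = -0.06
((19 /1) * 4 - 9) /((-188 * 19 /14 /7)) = -3283 /1786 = -1.84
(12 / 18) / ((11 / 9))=0.55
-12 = -12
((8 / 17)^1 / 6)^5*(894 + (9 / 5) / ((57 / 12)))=100352 / 37805535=0.00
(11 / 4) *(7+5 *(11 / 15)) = 88 / 3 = 29.33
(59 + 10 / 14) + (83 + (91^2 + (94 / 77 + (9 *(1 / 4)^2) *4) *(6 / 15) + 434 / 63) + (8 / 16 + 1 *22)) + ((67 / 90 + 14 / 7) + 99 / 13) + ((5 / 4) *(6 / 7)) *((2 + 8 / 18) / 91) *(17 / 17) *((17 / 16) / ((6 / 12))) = 1423527401 / 168168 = 8464.91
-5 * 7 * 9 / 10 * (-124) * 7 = 27342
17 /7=2.43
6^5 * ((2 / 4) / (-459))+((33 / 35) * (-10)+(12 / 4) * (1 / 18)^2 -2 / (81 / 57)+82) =805855 / 12852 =62.70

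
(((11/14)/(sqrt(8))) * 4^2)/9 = 22 * sqrt(2)/63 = 0.49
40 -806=-766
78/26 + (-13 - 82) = -92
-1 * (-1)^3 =1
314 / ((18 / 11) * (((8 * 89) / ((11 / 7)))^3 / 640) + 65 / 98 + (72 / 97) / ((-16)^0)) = 0.00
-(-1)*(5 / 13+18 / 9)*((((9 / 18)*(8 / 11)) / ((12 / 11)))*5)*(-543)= -28055 / 13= -2158.08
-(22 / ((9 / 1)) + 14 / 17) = -500 / 153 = -3.27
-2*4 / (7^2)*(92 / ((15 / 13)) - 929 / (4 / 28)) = 770792 / 735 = 1048.70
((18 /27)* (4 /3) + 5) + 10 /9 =7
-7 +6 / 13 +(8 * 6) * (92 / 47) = 53413 / 611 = 87.42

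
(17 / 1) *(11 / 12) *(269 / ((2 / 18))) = 150909 / 4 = 37727.25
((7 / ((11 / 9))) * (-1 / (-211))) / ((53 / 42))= 2646 / 123013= 0.02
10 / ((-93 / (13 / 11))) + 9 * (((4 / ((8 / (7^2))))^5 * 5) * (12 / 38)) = 39011244223625 / 310992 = 125441311.11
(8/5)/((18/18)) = 8/5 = 1.60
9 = 9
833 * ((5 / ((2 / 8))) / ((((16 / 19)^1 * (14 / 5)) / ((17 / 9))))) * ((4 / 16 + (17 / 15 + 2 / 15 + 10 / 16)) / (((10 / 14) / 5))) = 345740815 / 1728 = 200081.49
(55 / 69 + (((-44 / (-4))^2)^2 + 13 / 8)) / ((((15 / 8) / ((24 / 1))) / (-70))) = -905314928 / 69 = -13120506.20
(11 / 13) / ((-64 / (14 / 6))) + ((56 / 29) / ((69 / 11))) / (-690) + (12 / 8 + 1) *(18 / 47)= 25001686583 / 26995250880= 0.93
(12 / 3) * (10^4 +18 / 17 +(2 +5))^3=19699549899045412 / 4913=4009678383685.20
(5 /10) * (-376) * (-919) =172772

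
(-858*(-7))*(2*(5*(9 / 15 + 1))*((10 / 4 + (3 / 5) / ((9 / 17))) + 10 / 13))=2115344 / 5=423068.80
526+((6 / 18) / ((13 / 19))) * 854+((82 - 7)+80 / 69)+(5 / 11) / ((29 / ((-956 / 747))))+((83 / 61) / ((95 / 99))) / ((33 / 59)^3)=4661229220686028 / 4541806198215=1026.29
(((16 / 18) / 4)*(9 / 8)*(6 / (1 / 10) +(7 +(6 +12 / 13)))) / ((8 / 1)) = 961 / 416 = 2.31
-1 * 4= -4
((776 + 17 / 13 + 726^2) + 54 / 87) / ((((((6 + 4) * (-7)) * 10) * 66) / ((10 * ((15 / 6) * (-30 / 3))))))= 995004655 / 348348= 2856.35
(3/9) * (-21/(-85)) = 0.08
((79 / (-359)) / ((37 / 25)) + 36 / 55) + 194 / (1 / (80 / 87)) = 11370520781 / 63559155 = 178.90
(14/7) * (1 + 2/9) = 22/9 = 2.44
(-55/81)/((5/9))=-11/9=-1.22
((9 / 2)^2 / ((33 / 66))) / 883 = 81 / 1766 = 0.05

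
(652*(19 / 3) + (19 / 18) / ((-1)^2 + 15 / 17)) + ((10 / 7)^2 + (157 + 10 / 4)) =121121459 / 28224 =4291.43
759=759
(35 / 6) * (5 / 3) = 175 / 18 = 9.72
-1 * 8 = -8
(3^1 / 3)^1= 1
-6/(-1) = 6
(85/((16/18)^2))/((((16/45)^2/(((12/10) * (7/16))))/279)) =16337382075/131072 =124644.33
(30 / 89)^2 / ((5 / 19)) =3420 / 7921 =0.43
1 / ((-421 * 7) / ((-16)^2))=-256 / 2947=-0.09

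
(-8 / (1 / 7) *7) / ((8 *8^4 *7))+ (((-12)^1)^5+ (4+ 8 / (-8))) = -1019203591 / 4096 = -248829.00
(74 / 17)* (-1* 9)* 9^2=-3173.29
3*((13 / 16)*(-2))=-39 / 8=-4.88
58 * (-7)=-406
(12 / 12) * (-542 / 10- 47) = -506 / 5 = -101.20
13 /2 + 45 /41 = 7.60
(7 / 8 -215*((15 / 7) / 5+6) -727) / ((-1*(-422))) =-118063 / 23632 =-5.00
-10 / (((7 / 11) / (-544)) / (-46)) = -393234.29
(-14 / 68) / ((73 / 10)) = -35 / 1241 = -0.03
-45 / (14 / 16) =-51.43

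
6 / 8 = 3 / 4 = 0.75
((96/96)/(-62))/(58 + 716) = -0.00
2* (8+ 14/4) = 23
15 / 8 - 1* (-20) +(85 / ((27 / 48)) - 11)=11663 / 72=161.99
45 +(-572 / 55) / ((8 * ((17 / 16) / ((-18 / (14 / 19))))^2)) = -642.20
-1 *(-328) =328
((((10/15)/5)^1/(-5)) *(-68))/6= 68/225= 0.30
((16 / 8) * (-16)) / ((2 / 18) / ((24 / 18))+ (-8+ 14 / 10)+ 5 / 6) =1920 / 341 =5.63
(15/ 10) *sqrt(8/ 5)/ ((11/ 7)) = 21 *sqrt(10)/ 55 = 1.21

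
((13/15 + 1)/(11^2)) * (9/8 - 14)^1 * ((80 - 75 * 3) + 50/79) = 1644601/57354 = 28.67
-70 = -70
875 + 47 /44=38547 /44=876.07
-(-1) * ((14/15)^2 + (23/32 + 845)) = 6095447/7200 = 846.59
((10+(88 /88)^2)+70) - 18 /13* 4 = 981 /13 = 75.46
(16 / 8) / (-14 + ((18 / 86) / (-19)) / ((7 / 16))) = -5719 / 40105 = -0.14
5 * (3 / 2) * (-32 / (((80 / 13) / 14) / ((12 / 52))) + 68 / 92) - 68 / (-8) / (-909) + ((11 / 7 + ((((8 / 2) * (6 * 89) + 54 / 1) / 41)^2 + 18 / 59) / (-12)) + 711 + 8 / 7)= 10318903451839 / 29029494942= 355.46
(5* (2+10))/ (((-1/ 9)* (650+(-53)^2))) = -180/ 1153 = -0.16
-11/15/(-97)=11/1455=0.01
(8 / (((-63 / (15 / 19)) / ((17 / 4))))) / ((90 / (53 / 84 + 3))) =-5185 / 301644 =-0.02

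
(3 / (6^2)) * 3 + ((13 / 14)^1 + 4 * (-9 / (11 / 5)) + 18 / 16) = -8661 / 616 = -14.06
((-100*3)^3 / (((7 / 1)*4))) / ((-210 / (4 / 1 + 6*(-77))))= -103050000 / 49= -2103061.22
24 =24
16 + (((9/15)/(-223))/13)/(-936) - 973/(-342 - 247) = 47019809269/2663717160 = 17.65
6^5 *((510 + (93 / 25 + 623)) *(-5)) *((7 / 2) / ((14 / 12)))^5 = -10739548684.80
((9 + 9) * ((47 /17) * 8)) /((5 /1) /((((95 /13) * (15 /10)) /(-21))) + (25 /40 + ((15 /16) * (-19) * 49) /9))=-6172416 /1642387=-3.76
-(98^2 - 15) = -9589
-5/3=-1.67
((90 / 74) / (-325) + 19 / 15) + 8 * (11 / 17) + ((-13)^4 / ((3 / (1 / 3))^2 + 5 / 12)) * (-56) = -2353344775712 / 119833935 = -19638.38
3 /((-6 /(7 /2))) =-7 /4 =-1.75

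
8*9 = 72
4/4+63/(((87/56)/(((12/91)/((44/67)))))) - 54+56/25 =-4418343/103675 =-42.62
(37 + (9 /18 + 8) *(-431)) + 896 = -5461 /2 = -2730.50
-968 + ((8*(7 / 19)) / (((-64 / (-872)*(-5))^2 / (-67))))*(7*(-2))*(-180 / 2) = -351231827 / 190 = -1848588.56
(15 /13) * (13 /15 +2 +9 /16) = 823 /208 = 3.96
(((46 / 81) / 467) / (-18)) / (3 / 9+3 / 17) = -0.00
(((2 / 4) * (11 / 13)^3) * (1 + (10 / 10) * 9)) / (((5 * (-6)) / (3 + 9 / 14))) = -0.37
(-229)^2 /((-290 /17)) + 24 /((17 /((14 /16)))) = -15149359 /4930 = -3072.89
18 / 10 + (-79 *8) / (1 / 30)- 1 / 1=-18959.20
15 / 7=2.14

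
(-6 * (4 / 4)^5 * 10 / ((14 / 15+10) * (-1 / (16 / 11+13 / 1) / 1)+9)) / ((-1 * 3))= 47700 / 19661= 2.43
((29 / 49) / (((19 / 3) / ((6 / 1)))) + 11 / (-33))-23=-63604 / 2793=-22.77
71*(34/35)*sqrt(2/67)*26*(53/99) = 165.87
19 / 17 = 1.12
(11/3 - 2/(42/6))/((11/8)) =568/231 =2.46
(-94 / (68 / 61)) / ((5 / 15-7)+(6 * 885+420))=-8601 / 583780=-0.01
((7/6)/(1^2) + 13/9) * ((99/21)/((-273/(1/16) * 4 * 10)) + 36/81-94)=-244.28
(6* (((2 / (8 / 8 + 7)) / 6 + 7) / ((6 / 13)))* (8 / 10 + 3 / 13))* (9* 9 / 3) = 101907 / 40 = 2547.68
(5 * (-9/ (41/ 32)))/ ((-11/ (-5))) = -7200/ 451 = -15.96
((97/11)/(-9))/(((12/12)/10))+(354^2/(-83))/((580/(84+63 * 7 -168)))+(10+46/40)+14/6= -4411479509/4765860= -925.64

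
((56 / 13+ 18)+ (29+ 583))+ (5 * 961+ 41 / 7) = 495510 / 91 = 5445.16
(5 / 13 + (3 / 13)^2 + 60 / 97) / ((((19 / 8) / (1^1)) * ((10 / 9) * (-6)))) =-103908 / 1557335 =-0.07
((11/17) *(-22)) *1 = -242/17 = -14.24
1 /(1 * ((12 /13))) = 13 /12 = 1.08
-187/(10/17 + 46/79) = -251141/1572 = -159.76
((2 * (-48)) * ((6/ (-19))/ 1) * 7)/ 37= 4032/ 703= 5.74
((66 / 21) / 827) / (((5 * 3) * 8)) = 11 / 347340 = 0.00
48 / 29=1.66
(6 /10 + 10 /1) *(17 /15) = 12.01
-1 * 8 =-8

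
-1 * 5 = -5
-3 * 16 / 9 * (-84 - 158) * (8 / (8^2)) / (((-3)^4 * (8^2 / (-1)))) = -121 / 3888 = -0.03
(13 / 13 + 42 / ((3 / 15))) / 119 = 211 / 119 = 1.77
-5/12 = -0.42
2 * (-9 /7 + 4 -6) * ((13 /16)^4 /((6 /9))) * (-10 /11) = 9853545 /2523136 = 3.91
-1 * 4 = -4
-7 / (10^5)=-7 / 100000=-0.00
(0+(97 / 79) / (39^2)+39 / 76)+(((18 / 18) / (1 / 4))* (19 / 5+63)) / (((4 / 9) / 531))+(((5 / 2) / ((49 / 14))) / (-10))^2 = 319237.72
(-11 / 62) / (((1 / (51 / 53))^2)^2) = -74417211 / 489209822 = -0.15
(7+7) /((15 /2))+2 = 3.87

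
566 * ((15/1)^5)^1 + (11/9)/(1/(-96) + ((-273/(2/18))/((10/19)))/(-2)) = 1444648005058010/3361161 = 429806250.00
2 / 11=0.18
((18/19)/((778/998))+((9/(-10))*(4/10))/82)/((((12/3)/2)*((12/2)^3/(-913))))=-620386239/242424800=-2.56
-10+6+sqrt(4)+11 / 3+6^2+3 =40.67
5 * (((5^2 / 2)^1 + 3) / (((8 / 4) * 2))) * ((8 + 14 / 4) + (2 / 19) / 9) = 610235 / 2736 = 223.04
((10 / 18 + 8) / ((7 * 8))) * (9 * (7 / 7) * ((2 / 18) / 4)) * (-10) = -55 / 144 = -0.38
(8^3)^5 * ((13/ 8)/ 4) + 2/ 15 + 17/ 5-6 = 214404767416283/ 15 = 14293651161085.53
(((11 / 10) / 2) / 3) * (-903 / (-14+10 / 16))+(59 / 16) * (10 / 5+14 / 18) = 1742693 / 77040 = 22.62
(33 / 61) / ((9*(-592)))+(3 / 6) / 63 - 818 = -817.99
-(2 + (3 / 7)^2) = -107 / 49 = -2.18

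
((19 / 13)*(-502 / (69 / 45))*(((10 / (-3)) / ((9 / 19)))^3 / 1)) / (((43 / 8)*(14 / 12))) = 5233691360000 / 196827813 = 26590.20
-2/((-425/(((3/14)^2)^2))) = 81/8163400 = 0.00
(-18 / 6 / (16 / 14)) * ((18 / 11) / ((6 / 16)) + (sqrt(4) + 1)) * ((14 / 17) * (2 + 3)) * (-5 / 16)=297675 / 11968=24.87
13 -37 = -24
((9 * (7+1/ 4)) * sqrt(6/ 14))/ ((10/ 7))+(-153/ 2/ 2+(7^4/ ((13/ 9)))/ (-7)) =-14337/ 52+261 * sqrt(21)/ 40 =-245.81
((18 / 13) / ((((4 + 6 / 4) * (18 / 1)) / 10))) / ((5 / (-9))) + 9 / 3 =393 / 143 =2.75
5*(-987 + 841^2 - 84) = 3531050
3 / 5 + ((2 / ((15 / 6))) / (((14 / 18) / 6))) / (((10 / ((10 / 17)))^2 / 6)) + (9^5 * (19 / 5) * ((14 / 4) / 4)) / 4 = 15887900571 / 323680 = 49085.21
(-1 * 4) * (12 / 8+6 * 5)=-126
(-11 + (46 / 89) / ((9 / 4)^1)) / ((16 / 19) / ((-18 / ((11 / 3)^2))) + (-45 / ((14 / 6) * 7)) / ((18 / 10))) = 72285633 / 14494273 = 4.99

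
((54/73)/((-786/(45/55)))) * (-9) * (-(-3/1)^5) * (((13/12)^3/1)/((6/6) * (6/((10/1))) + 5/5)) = 72072585/53858816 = 1.34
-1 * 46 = -46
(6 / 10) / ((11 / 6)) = 18 / 55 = 0.33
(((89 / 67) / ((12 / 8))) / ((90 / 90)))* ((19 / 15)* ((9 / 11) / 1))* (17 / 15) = 57494 / 55275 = 1.04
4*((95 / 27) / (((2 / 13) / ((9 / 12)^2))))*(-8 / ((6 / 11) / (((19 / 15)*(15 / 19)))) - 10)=-45695 / 36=-1269.31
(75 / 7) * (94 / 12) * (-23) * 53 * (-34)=24349525 / 7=3478503.57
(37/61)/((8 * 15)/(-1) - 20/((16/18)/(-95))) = 74/246135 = 0.00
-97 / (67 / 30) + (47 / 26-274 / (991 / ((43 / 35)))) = -2535568279 / 60421270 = -41.96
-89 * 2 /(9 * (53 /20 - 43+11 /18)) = 3560 /7153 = 0.50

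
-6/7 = -0.86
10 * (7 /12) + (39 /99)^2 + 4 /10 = 69571 /10890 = 6.39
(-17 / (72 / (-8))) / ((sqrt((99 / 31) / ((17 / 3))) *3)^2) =8959 / 24057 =0.37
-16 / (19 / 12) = -10.11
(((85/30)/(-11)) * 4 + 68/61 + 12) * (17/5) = 413542/10065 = 41.09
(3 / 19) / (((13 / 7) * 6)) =7 / 494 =0.01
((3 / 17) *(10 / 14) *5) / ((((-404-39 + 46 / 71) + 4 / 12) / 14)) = -639 / 32011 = -0.02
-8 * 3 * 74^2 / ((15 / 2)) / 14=-43808 / 35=-1251.66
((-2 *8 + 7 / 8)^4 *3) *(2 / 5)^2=25120.18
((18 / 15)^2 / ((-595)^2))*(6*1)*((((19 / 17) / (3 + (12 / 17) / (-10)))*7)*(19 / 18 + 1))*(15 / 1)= 8436 / 4197725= 0.00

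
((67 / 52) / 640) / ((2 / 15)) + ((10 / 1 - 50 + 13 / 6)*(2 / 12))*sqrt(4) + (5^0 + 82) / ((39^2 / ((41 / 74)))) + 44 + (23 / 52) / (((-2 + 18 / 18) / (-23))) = 2397730801 / 57627648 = 41.61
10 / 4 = 5 / 2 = 2.50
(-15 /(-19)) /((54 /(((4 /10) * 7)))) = 7 /171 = 0.04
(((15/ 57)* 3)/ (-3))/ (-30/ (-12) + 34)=-10/ 1387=-0.01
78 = 78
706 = 706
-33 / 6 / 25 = -11 / 50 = -0.22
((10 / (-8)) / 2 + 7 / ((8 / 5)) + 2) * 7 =161 / 4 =40.25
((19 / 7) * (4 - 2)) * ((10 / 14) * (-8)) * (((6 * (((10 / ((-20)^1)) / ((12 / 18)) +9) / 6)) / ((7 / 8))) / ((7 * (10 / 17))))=-71.03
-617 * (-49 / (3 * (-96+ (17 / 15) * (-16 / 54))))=-4081455 / 39016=-104.61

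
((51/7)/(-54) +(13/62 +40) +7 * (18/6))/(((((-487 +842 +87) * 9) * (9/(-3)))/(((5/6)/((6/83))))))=-0.06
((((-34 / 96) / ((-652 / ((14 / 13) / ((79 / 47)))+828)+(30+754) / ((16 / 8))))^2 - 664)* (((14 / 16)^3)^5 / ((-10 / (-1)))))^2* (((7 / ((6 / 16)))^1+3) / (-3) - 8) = -5679967391738942132689837095293496513355171015017761310113 / 4648256008492309772311689740992583629754740777307602944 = -1221.96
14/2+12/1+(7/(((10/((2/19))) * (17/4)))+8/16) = 63041/3230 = 19.52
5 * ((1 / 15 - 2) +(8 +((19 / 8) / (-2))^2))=28711 / 768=37.38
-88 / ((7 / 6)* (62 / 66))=-17424 / 217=-80.29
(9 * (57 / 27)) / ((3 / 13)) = 247 / 3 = 82.33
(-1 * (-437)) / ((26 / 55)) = 24035 / 26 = 924.42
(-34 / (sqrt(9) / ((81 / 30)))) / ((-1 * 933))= 51 / 1555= 0.03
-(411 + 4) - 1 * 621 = -1036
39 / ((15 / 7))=91 / 5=18.20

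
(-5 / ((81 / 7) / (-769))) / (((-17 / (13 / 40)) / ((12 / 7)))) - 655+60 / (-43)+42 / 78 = -666.75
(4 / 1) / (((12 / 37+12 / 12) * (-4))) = -37 / 49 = -0.76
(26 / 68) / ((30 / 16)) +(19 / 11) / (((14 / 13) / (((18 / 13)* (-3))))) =-126811 / 19635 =-6.46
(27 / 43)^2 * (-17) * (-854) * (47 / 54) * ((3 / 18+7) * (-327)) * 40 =-20081442780 / 43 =-467010297.21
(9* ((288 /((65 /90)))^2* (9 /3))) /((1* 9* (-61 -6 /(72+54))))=-846526464 /108329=-7814.40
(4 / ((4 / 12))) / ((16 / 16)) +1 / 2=25 / 2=12.50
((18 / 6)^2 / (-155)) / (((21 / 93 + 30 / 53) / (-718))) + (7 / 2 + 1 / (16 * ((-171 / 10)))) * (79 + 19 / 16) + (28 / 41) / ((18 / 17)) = 216419315957 / 648626560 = 333.66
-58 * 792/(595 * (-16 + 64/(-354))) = 508167/106505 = 4.77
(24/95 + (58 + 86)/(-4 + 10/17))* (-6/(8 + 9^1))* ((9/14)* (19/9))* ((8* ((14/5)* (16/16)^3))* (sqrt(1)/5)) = 5548032/61625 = 90.03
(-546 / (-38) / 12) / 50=91 / 3800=0.02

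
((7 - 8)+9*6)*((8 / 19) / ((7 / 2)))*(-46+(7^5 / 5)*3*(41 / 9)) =583760656 / 1995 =292611.86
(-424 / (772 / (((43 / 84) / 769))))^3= -11836763639 / 242213763422974800744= -0.00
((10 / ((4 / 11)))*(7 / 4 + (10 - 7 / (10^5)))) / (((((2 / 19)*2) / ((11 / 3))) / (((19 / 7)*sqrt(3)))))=51324869233*sqrt(3) / 3360000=26457.52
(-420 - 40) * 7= -3220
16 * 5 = 80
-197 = -197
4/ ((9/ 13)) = 52/ 9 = 5.78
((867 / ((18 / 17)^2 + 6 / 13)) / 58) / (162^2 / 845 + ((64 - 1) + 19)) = 917478185 / 10982206504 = 0.08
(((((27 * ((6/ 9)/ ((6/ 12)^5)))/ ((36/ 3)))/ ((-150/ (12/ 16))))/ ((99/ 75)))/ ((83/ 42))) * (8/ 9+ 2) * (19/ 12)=-3458/ 8217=-0.42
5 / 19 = 0.26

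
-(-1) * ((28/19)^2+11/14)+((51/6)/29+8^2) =4928323/73283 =67.25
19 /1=19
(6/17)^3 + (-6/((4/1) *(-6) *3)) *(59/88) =0.10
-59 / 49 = -1.20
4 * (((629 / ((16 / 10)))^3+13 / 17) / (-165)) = -528823658281 / 359040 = -1472882.29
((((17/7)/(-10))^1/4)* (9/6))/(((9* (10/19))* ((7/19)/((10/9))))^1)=-6137/105840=-0.06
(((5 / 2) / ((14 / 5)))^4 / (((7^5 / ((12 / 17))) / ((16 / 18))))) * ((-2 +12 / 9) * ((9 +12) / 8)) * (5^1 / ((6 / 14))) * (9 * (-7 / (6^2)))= 1953125 / 2304038016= 0.00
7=7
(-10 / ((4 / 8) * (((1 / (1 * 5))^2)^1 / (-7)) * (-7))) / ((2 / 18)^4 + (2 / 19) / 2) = -3116475 / 329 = -9472.57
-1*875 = -875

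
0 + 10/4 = 5/2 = 2.50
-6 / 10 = -3 / 5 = -0.60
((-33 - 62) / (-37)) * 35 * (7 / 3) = 23275 / 111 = 209.68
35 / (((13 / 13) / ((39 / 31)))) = 1365 / 31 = 44.03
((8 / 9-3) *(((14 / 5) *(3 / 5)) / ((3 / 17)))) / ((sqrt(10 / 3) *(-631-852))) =2261 *sqrt(30) / 1668375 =0.01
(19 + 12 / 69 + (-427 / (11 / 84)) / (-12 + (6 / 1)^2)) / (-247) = 59045 / 124982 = 0.47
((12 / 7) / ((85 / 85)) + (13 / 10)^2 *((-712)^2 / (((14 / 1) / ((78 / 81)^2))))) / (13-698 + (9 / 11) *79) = -19908989353 / 217642950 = -91.48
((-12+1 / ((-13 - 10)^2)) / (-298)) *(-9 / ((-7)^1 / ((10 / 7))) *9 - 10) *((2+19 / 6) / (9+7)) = 983785 / 11586687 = 0.08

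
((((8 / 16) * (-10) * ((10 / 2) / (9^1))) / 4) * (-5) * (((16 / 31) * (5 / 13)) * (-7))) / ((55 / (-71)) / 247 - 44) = 23607500 / 215299557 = 0.11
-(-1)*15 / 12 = 5 / 4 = 1.25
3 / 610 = 0.00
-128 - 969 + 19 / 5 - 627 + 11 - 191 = -9501 / 5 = -1900.20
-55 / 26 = -2.12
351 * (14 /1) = 4914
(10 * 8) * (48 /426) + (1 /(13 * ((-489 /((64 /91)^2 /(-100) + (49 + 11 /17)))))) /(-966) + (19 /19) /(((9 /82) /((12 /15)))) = 1389805197031554 /85248529463825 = 16.30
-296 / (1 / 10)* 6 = -17760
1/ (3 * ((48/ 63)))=7/ 16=0.44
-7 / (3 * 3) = -7 / 9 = -0.78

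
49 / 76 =0.64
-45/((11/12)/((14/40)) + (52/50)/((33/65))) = -5775/599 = -9.64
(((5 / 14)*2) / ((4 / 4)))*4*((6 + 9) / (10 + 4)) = 3.06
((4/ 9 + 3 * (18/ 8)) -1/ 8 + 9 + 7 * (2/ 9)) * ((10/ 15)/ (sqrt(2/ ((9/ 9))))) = 47 * sqrt(2)/ 8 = 8.31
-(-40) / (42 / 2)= 40 / 21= 1.90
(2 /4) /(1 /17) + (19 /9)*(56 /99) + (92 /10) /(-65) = 5532403 /579150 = 9.55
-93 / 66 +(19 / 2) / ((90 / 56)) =4457 / 990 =4.50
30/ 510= 1/ 17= 0.06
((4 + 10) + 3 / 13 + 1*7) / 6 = 46 / 13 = 3.54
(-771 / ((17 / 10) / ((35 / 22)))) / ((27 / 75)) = -1124375 / 561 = -2004.23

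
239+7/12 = 2875/12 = 239.58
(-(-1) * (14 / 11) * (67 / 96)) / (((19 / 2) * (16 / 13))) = 6097 / 80256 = 0.08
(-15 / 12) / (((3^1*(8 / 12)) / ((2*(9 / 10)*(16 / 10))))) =-9 / 5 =-1.80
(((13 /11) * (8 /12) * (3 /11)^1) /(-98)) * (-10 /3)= 130 /17787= 0.01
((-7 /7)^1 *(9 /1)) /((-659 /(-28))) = -0.38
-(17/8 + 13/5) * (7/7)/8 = -189/320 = -0.59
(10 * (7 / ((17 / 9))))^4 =157529610000 / 83521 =1886107.81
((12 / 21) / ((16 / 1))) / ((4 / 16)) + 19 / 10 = 2.04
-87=-87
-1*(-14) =14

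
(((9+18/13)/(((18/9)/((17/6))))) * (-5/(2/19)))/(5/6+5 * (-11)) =12.90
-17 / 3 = -5.67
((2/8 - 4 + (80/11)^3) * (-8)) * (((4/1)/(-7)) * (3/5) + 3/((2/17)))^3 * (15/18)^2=-246116652752463/7304528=-33693710.63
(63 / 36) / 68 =7 / 272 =0.03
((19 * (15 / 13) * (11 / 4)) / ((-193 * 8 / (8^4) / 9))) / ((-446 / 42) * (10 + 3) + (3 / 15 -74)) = 94802400 / 13952549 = 6.79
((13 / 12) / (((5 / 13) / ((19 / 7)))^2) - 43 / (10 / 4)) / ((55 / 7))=540277 / 115500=4.68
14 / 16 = 7 / 8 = 0.88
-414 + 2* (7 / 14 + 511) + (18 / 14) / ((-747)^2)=264310264 / 434007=609.00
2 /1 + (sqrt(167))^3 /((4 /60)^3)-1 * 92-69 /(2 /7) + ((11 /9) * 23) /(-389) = 7283308.62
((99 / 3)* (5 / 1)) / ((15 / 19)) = 209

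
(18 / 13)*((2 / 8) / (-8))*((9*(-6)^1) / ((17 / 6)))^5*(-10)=-20083878149760 / 18458141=-1088076.97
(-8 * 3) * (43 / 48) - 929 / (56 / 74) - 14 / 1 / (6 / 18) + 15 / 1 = -35731 / 28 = -1276.11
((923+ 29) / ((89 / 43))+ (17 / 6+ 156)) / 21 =330433 / 11214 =29.47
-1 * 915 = -915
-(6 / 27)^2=-4 / 81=-0.05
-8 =-8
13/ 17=0.76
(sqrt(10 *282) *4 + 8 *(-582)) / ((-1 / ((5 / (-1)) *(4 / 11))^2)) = 1862400 / 121 -3200 *sqrt(705) / 121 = 14689.54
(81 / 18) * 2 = 9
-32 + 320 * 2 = 608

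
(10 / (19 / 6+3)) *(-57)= -3420 / 37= -92.43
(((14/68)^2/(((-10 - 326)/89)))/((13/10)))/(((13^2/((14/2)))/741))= -414295/1562912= -0.27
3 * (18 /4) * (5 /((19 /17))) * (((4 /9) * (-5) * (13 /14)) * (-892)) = 14784900 /133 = 111164.66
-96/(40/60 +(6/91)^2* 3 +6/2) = -2384928/91415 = -26.09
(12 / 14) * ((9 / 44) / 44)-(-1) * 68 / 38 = 230897 / 128744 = 1.79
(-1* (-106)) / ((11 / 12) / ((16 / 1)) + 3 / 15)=101760 / 247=411.98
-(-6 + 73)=-67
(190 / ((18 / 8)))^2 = 7130.86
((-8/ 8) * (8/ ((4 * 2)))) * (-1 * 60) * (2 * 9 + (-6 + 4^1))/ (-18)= -160/ 3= -53.33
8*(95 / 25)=152 / 5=30.40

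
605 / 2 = 302.50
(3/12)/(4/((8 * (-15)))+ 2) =15/118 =0.13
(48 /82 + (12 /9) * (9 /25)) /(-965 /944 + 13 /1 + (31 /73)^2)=5493388992 /62691241675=0.09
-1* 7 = -7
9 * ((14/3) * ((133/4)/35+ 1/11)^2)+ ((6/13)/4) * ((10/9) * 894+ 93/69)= 1159736339/7235800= 160.28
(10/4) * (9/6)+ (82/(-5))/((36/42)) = -923/60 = -15.38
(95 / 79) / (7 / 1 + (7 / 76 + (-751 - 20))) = -7220 / 4586503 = -0.00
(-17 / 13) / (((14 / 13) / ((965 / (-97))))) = 16405 / 1358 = 12.08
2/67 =0.03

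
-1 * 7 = -7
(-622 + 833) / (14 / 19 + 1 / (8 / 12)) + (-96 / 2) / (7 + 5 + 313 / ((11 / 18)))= 7697818 / 81685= 94.24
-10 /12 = -5 /6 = -0.83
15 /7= 2.14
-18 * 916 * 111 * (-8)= 14641344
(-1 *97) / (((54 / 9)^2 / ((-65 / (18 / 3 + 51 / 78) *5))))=409825 / 3114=131.61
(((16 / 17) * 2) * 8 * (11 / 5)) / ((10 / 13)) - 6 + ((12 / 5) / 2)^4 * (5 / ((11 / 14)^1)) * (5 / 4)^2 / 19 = 3388976 / 88825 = 38.15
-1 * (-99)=99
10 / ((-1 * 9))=-10 / 9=-1.11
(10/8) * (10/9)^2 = 125/81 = 1.54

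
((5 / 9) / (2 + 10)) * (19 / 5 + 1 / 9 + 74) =1753 / 486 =3.61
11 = 11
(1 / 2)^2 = 1 / 4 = 0.25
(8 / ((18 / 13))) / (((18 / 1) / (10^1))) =260 / 81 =3.21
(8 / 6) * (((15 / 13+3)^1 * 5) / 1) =360 / 13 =27.69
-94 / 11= -8.55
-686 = -686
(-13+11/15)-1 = -199/15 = -13.27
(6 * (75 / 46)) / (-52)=-0.19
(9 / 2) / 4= 9 / 8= 1.12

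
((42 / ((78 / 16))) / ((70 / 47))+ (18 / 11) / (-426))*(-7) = -2054227 / 50765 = -40.47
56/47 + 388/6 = 9286/141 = 65.86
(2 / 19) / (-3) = -2 / 57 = -0.04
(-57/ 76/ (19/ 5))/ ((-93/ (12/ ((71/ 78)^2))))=91260/ 2969149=0.03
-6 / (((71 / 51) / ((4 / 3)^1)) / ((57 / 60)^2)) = -18411 / 3550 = -5.19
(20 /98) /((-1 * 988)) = -5 /24206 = -0.00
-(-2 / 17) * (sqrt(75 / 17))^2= 150 / 289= 0.52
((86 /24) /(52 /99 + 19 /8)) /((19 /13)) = 36894 /43643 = 0.85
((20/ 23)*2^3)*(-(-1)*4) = 640/ 23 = 27.83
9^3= 729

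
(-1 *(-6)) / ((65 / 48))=288 / 65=4.43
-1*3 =-3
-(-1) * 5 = 5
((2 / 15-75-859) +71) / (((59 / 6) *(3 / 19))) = -491834 / 885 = -555.74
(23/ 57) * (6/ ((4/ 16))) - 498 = -9278/ 19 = -488.32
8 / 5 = 1.60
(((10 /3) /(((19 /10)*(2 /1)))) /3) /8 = 25 /684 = 0.04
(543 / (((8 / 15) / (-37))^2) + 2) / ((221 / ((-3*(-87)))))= 43654260483 / 14144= 3086415.48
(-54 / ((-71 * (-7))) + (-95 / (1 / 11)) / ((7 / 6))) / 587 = -1.53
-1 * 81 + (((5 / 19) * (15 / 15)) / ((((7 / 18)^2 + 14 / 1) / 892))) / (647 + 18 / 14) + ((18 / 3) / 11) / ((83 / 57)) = -415589208399 / 5156204933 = -80.60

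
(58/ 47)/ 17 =58/ 799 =0.07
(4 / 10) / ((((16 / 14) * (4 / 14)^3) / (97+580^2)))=807929297 / 160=5049558.11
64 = 64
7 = 7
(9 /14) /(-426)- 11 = -21871 /1988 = -11.00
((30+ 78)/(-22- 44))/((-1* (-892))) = -0.00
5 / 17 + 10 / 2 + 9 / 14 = 1413 / 238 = 5.94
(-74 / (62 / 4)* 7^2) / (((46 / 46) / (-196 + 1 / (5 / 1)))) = 7099708 / 155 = 45804.57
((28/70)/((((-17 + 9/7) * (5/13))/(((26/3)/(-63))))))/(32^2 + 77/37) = 12506/1409450625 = 0.00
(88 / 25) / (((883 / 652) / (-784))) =-44982784 / 22075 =-2037.73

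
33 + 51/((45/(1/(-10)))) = 32.89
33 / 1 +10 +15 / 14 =617 / 14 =44.07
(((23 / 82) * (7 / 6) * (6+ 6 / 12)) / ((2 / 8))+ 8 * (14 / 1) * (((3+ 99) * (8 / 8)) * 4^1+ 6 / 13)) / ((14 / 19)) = 397176893 / 6396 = 62097.70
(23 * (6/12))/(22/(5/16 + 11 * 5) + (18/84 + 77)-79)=-142485/17197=-8.29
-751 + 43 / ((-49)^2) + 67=-1642241 / 2401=-683.98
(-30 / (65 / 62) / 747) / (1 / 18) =-744 / 1079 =-0.69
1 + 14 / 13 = 27 / 13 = 2.08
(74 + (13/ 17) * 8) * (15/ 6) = 3405/ 17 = 200.29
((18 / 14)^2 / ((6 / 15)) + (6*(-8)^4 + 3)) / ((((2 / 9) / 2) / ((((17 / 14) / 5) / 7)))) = 368599491 / 48020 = 7675.96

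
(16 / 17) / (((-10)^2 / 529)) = 2116 / 425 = 4.98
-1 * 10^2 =-100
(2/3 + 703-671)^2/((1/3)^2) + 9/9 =9605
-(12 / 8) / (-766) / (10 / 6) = 9 / 7660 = 0.00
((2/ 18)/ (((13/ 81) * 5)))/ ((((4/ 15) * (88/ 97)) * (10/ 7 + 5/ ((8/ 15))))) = 18333/ 346060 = 0.05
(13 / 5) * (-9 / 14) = -117 / 70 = -1.67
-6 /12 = -1 /2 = -0.50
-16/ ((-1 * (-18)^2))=4/ 81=0.05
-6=-6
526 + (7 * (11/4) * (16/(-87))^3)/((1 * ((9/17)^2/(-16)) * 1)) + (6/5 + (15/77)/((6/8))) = 10971973582016/20535416055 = 534.30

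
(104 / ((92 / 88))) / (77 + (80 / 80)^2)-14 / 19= 706 / 1311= 0.54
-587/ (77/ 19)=-11153/ 77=-144.84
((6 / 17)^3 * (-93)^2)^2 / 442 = 1745055728928 / 5334402749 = 327.13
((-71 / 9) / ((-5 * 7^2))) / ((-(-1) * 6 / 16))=568 / 6615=0.09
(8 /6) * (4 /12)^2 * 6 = 8 /9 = 0.89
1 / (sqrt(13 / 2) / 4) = 1.57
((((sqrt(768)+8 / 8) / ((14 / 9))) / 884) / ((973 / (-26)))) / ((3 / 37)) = -444 * sqrt(3) / 115787 -111 / 463148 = -0.01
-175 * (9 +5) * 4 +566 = -9234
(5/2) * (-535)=-2675/2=-1337.50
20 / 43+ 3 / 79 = 1709 / 3397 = 0.50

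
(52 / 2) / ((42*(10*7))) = 13 / 1470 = 0.01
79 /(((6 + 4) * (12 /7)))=553 /120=4.61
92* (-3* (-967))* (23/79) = 6138516/79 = 77702.73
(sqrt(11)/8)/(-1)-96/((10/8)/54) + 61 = -20431/5-sqrt(11)/8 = -4086.61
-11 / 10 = -1.10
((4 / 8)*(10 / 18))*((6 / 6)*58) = 145 / 9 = 16.11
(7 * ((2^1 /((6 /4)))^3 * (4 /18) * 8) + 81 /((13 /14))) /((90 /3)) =184373 /47385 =3.89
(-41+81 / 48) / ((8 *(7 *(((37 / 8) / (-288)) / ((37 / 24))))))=1887 / 28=67.39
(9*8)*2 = 144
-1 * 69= -69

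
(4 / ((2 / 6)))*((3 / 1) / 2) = 18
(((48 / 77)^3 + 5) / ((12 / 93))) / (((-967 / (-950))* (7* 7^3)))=35240709325 / 2119926507622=0.02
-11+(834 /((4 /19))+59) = 8019 /2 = 4009.50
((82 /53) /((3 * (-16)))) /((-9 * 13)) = 41 /148824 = 0.00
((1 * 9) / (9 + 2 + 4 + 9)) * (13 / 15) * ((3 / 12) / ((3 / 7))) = 0.19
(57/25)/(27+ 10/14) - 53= -256651/4850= -52.92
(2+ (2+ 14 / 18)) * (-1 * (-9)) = 43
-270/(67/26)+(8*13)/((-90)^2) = -14213758/135675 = -104.76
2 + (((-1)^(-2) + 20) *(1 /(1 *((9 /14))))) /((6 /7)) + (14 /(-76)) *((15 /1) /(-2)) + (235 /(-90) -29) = 751 /76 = 9.88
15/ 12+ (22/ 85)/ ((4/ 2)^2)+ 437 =438.31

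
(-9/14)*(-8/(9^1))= 0.57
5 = 5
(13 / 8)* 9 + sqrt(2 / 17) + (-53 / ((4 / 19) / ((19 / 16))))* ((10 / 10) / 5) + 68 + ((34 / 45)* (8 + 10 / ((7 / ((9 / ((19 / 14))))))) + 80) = sqrt(34) / 17 + 6349529 / 54720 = 116.38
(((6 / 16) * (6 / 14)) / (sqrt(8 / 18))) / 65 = 27 / 7280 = 0.00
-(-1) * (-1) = -1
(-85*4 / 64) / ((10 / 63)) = -1071 / 32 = -33.47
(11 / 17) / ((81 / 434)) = 3.47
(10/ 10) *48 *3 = 144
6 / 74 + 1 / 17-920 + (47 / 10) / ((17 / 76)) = -2826878 / 3145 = -898.85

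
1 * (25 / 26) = 25 / 26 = 0.96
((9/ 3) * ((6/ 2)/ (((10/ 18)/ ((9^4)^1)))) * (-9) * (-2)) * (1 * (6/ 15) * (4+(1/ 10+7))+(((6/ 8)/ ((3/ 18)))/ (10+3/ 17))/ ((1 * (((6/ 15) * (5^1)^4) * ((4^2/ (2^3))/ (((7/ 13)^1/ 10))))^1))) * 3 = 1432834085508597/ 56225000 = 25483932.16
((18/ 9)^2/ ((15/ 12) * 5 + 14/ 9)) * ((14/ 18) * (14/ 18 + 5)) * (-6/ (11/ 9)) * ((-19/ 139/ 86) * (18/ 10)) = 2987712/ 92374535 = 0.03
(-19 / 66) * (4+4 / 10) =-19 / 15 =-1.27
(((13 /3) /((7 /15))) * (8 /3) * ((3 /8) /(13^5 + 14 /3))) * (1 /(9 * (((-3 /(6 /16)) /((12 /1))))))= -65 /15594502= -0.00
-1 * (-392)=392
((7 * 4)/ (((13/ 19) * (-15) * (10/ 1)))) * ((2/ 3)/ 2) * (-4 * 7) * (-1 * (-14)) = 104272/ 2925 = 35.65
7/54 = 0.13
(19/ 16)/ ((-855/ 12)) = -1/ 60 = -0.02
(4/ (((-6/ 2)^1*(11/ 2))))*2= -16/ 33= -0.48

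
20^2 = 400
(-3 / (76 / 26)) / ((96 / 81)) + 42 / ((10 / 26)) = 658671 / 6080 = 108.33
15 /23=0.65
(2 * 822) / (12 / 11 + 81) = 6028 / 301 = 20.03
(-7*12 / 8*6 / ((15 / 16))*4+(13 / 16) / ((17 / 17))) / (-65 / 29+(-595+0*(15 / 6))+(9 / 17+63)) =960857 / 1913600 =0.50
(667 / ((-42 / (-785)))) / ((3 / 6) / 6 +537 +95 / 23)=4817074 / 209125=23.03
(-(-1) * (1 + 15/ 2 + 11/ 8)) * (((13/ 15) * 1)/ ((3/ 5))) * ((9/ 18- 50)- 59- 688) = -181779/ 16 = -11361.19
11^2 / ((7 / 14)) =242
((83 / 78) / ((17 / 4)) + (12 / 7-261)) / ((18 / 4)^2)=-12.79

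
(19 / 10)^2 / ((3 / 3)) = 361 / 100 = 3.61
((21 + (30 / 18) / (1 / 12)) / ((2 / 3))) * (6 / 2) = 369 / 2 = 184.50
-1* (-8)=8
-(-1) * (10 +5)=15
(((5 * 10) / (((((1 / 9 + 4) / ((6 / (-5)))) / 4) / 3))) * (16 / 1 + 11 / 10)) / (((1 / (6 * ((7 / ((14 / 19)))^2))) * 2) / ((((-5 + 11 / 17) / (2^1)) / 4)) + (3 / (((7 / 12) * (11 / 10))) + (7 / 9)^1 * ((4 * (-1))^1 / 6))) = -41581754676 / 57621349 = -721.64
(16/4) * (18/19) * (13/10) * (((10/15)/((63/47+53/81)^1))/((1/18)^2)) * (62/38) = 5965051248/6853585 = 870.35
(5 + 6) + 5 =16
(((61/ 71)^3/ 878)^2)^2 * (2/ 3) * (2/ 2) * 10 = 13271744871487930791605/ 7313739904550078599757178710396172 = 0.00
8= 8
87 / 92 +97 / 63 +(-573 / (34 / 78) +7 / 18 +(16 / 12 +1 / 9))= -129097685 / 98532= -1310.21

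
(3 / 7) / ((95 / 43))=129 / 665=0.19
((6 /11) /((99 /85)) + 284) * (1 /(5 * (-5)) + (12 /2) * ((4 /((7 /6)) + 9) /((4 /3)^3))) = 9084526081 /1016400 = 8937.94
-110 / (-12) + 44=319 / 6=53.17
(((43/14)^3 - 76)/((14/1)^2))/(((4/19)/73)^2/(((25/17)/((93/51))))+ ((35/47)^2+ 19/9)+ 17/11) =-0.06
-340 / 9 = -37.78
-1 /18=-0.06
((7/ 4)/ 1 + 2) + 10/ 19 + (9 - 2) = 857/ 76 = 11.28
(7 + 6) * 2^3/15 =104/15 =6.93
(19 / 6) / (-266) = -1 / 84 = -0.01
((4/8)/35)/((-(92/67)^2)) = -4489/592480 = -0.01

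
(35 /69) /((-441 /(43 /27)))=-215 /117369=-0.00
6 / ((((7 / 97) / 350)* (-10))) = -2910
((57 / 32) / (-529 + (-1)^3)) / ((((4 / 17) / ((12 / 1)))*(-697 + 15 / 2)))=2907 / 11693920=0.00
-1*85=-85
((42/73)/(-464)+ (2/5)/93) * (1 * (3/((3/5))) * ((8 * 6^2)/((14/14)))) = 289284/65627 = 4.41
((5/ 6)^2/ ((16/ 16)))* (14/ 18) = 175/ 324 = 0.54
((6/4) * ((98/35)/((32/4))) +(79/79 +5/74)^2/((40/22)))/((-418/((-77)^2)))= -67994311/4161760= -16.34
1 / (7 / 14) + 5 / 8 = 21 / 8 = 2.62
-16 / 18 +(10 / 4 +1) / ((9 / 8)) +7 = 83 / 9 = 9.22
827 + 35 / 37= 30634 / 37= 827.95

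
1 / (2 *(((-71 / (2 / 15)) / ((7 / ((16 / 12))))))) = -7 / 1420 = -0.00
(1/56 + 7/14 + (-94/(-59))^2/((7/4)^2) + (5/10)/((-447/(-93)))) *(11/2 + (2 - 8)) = -294960555/406636496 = -0.73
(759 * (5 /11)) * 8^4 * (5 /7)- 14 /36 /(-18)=2289254449 /2268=1009371.45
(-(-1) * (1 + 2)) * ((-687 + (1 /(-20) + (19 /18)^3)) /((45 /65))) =-260001079 /87480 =-2972.12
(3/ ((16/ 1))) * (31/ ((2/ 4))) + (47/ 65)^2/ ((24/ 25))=6170/ 507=12.17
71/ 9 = 7.89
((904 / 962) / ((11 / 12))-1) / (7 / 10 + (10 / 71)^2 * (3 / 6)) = 6704530 / 189349017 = 0.04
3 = 3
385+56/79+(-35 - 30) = 25336/79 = 320.71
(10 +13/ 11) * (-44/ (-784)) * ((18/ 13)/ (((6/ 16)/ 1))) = 1476/ 637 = 2.32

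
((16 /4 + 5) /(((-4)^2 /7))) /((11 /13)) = 819 /176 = 4.65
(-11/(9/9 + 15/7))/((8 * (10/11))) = -77/160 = -0.48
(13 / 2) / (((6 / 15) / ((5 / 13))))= 25 / 4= 6.25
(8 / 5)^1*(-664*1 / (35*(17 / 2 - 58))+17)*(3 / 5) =481864 / 28875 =16.69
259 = 259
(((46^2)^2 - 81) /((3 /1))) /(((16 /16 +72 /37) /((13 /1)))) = 2153617375 /327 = 6585985.86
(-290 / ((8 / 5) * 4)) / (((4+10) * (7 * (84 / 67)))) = -48575 / 131712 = -0.37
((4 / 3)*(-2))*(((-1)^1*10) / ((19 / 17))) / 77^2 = 1360 / 337953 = 0.00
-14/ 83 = -0.17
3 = 3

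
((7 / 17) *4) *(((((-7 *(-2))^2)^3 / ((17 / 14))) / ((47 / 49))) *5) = 723136637440 / 13583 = 53238359.53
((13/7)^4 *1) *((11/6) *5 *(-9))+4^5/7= -4010101/4802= -835.09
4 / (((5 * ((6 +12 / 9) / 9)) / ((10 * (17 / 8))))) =459 / 22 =20.86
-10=-10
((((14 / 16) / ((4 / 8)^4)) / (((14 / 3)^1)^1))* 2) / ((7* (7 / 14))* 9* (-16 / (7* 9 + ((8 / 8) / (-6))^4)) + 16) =244947 / 326600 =0.75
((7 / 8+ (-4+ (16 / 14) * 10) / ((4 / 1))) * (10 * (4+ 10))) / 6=255 / 4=63.75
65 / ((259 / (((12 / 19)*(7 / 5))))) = 156 / 703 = 0.22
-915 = -915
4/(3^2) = 4/9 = 0.44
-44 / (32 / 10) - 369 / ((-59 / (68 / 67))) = -117047 / 15812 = -7.40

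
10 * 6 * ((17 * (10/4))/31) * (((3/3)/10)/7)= 255/217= 1.18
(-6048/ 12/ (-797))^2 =254016/ 635209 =0.40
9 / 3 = 3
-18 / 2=-9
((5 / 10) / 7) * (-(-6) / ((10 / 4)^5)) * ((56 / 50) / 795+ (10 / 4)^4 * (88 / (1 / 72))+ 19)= 157422084896 / 144921875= 1086.25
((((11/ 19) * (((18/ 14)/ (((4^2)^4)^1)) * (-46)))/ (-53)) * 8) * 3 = 6831/ 28872704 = 0.00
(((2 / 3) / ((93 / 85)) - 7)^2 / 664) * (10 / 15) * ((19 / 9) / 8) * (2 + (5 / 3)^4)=47536917817 / 452152837152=0.11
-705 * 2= -1410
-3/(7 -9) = 3/2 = 1.50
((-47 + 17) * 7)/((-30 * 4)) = 7/4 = 1.75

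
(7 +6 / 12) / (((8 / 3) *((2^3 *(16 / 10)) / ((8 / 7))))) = 225 / 896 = 0.25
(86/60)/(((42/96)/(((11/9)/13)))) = 3784/12285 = 0.31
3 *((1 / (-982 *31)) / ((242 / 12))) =-9 / 1841741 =-0.00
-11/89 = -0.12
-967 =-967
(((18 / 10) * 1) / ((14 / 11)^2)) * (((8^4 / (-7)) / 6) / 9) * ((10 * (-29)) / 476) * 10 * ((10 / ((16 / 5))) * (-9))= -84216000 / 40817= -2063.26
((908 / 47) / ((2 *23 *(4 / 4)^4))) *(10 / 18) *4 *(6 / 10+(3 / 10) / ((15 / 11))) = 37228 / 48645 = 0.77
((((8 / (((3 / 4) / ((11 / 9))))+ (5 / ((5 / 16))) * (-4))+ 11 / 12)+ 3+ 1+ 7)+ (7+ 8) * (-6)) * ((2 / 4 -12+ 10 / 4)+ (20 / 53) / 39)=258991271 / 223236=1160.17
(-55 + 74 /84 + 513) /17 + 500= 376273 /714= 526.99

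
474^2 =224676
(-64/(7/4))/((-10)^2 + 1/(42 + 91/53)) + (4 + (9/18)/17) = 28869137/7879602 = 3.66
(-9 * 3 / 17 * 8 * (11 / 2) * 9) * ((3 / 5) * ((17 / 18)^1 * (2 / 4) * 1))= -891 / 5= -178.20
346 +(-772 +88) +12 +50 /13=-4188 /13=-322.15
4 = 4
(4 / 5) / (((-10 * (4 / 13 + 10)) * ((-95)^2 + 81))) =-13 / 15252550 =-0.00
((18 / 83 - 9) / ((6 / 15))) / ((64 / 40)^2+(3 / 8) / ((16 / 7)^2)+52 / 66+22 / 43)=-132409728000 / 23706359819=-5.59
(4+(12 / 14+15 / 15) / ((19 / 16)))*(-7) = -740 / 19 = -38.95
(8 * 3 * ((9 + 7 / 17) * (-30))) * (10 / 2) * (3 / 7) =-1728000 / 119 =-14521.01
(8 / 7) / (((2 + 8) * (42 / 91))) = 0.25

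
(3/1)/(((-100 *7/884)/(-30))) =3978/35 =113.66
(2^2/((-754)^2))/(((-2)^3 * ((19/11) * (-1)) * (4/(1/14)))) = 11/1209802048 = 0.00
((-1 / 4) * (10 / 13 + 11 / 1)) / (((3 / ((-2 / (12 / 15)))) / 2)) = 255 / 52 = 4.90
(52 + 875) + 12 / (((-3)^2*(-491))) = 1365467 / 1473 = 927.00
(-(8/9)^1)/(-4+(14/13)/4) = 208/873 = 0.24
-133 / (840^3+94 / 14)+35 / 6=145212476059 / 24893568282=5.83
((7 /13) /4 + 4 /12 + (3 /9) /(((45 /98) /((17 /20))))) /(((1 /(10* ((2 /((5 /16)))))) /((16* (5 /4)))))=2437312 /1755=1388.78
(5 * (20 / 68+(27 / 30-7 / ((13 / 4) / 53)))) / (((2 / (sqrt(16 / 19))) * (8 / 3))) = -39417 * sqrt(19) / 1768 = -97.18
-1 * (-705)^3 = 350402625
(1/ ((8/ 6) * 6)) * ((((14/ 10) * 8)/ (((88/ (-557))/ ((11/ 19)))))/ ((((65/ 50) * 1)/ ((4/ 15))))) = -3899/ 3705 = -1.05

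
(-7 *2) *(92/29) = -44.41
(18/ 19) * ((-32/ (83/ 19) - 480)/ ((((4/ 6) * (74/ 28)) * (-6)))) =2548224/ 58349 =43.67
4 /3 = 1.33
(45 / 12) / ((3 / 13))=65 / 4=16.25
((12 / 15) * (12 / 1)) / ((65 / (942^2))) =42593472 / 325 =131056.84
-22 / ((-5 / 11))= 242 / 5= 48.40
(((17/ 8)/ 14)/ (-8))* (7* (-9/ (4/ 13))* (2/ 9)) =221/ 256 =0.86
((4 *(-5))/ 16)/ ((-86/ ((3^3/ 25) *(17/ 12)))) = 153/ 6880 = 0.02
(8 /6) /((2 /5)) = 10 /3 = 3.33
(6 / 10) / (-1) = -3 / 5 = -0.60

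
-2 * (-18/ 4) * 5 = 45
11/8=1.38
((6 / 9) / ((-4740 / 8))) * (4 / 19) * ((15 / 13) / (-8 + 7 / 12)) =64 / 1736657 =0.00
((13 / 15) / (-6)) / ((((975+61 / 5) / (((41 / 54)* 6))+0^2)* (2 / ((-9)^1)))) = 533 / 177696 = 0.00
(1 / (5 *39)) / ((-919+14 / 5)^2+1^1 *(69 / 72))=40 / 6547502507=0.00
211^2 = 44521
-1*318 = -318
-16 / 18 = -8 / 9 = -0.89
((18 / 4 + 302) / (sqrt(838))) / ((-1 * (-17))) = 613 * sqrt(838) / 28492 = 0.62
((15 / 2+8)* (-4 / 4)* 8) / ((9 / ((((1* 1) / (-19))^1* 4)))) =496 / 171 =2.90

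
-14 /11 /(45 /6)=-28 /165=-0.17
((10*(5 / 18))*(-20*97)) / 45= -9700 / 81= -119.75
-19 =-19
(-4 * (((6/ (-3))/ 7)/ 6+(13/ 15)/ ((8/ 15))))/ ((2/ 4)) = -265/ 21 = -12.62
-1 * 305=-305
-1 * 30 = -30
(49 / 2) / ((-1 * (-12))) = 49 / 24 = 2.04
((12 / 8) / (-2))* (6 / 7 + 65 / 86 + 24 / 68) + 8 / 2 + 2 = 185259 / 40936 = 4.53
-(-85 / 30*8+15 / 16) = 1043 / 48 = 21.73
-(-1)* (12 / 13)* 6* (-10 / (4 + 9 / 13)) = -11.80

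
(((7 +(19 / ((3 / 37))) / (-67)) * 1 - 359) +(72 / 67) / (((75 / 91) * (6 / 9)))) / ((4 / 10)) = -1776547 / 2010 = -883.85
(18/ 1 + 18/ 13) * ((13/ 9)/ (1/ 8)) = 224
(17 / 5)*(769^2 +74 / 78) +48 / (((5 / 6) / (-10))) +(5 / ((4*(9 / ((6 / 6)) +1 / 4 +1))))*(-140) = 16070250232 / 7995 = 2010037.55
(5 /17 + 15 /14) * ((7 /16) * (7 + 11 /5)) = 5.50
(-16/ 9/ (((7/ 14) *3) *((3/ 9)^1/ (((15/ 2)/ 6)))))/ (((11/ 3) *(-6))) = 0.20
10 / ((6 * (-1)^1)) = -1.67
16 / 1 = 16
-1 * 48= -48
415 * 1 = 415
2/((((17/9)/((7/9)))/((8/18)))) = 56/153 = 0.37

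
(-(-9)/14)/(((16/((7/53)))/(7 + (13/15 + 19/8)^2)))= 4757/51200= 0.09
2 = 2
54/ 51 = 18/ 17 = 1.06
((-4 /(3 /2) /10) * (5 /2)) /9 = -2 /27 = -0.07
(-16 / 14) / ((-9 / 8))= 1.02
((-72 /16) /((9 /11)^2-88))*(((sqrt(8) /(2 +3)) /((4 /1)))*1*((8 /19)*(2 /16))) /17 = 1089*sqrt(2) /68262820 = 0.00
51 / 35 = 1.46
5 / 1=5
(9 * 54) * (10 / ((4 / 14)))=17010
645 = 645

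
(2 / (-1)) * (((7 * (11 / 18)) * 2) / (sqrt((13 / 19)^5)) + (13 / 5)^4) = -57122 / 625 - 55594 * sqrt(247) / 19773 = -135.58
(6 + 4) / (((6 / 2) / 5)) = 50 / 3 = 16.67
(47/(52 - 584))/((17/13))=-611/9044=-0.07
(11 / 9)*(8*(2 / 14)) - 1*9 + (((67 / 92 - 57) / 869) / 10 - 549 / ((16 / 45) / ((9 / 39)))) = -476586202921 / 1309548240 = -363.93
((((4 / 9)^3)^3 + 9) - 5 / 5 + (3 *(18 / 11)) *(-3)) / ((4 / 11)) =-14333116301 / 774840978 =-18.50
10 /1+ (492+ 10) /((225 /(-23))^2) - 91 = -3835067 /50625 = -75.75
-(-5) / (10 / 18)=9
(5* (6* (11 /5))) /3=22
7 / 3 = 2.33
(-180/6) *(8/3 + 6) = -260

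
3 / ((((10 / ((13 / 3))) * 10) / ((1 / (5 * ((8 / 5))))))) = 13 / 800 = 0.02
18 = 18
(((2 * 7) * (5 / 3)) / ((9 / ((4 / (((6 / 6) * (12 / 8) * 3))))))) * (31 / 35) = 496 / 243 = 2.04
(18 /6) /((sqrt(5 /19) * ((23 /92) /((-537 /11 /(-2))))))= 3222 * sqrt(95) /55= 570.98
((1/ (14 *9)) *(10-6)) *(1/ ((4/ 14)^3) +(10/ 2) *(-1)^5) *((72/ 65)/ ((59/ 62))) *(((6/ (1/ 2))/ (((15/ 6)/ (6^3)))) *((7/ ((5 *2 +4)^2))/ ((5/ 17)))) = 827786304/ 4697875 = 176.20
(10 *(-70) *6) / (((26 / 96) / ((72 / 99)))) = -1612800 / 143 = -11278.32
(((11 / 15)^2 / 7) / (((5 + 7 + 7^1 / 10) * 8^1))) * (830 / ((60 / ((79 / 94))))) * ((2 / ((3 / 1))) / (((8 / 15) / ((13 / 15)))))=10314161 / 1083015360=0.01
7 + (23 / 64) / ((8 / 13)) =3883 / 512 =7.58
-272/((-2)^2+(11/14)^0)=-272/5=-54.40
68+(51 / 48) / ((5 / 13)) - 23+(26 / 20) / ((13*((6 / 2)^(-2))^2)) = 4469 / 80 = 55.86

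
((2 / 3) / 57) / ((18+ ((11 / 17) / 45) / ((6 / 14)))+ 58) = 510 / 3315443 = 0.00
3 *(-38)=-114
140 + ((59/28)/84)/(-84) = 27659461/197568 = 140.00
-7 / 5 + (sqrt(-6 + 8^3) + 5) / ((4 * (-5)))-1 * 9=-213 / 20-sqrt(506) / 20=-11.77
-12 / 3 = -4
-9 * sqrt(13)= -32.45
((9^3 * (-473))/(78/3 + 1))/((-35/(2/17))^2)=-51084/354025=-0.14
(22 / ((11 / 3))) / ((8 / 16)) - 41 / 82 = 23 / 2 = 11.50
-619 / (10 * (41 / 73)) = -45187 / 410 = -110.21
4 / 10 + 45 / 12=4.15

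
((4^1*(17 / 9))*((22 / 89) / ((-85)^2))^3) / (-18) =-21296 / 1266833886313640625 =-0.00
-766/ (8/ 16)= -1532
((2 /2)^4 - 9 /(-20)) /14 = 29 /280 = 0.10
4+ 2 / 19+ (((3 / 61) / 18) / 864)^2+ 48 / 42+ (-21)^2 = 5934958636363909 / 13299683217408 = 446.25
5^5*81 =253125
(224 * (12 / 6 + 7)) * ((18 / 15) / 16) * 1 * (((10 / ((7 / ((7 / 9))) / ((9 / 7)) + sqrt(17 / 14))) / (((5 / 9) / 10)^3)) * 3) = 864162432 / 223 - 8817984 * sqrt(238) / 223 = 3265135.43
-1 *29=-29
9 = 9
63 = 63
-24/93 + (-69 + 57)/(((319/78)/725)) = -725488/341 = -2127.53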